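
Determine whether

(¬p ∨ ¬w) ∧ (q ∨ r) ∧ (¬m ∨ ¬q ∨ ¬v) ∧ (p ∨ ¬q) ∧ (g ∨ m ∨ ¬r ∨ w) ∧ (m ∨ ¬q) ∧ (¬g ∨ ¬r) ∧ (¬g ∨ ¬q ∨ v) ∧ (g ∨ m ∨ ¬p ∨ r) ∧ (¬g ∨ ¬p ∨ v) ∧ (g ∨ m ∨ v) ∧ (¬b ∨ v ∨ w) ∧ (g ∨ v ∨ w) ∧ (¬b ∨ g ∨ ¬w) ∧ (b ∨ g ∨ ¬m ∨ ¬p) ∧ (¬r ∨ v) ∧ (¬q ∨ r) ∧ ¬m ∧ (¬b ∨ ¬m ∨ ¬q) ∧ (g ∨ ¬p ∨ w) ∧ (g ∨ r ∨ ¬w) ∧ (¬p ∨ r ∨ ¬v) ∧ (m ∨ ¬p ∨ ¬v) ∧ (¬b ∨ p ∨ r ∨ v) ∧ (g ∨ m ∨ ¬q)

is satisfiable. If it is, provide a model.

Unit clause (¬m) forces m = False.
In (m ∨ ¬q) only ¬q is left, so q = False.
In (q ∨ r) only r is left, so r = True.
In (¬g ∨ ¬r) only ¬g is left, so g = False.
In (g ∨ m ∨ v) only v is left, so v = True.
In (m ∨ ¬p ∨ ¬v) only ¬p is left, so p = False.
In (g ∨ m ∨ ¬r ∨ w) only w is left, so w = True.
In (¬b ∨ g ∨ ¬w) only ¬b is left, so b = False.
All clauses satisfied.

q=F, w=T, v=T, r=T, p=F, g=F, m=F, b=F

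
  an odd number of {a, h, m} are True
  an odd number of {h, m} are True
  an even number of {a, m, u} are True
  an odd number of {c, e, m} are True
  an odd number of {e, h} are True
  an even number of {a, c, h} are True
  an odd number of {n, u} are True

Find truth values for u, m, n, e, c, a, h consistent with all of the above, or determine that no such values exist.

u = False; m = False; n = True; e = False; c = True; a = False; h = True

{a, h, m}: 1 true → odd ✓
{h, m}: 1 true → odd ✓
{a, m, u}: 0 true → even ✓
{c, e, m}: 1 true → odd ✓
{e, h}: 1 true → odd ✓
{a, c, h}: 2 true → even ✓
{n, u}: 1 true → odd ✓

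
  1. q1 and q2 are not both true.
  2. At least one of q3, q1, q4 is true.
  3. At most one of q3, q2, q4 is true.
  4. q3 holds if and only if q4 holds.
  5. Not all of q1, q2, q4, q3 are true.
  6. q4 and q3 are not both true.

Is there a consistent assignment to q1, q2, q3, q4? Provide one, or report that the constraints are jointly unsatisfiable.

q1 = True, q2 = False, q3 = False, q4 = False

  (1) q1=T, q2=F — not both ✓
  (2) {q3, q1, q4}: 1 true — at least one ✓
  (3) {q3, q2, q4}: 0 true — at most one ✓
  (4) q3=F, q4=F — same ✓
  (5) {q1, q2, q4, q3}: 1/4 true — not all ✓
  (6) q4=F, q3=F — not both ✓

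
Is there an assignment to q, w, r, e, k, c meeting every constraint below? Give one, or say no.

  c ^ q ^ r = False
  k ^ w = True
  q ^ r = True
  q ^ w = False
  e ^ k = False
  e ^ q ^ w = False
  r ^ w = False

Adding constraints 3, 4, 7 mod 2: every variable appears an even number of times on the left, so the left side is 0.
But the right sides sum to 1 (mod 2). 0 ≠ 1 — the system is inconsistent.

Unsatisfiable — no assignment works.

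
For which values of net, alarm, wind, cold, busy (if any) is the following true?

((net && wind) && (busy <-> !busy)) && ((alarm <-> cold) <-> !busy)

The conjunct busy <-> !busy is unsatisfiable on its own:
  busy=F: evaluates to False.
  busy=T: evaluates to False.
So the whole conjunction is unsatisfiable.

The formula is unsatisfiable.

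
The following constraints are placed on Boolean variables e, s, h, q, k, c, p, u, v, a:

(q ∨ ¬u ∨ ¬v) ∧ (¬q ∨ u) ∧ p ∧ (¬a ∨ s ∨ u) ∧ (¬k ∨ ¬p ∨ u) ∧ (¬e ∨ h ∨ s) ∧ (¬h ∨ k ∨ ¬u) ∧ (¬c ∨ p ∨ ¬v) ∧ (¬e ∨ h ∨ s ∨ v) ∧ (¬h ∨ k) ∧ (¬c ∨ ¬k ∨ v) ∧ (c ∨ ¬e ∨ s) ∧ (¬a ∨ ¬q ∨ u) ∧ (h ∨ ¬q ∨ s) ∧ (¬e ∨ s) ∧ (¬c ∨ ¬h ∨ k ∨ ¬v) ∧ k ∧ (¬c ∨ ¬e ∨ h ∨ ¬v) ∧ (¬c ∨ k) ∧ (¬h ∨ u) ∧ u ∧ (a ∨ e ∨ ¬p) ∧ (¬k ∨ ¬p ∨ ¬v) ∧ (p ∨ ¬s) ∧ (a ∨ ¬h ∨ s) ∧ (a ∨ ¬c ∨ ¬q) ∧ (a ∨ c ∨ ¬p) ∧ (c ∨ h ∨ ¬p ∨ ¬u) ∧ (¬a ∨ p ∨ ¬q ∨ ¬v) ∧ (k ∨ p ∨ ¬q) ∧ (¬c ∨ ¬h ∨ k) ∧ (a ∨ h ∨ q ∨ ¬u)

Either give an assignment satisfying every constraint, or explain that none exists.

e = True, s = True, h = True, q = True, k = True, c = False, p = True, u = True, v = False, a = True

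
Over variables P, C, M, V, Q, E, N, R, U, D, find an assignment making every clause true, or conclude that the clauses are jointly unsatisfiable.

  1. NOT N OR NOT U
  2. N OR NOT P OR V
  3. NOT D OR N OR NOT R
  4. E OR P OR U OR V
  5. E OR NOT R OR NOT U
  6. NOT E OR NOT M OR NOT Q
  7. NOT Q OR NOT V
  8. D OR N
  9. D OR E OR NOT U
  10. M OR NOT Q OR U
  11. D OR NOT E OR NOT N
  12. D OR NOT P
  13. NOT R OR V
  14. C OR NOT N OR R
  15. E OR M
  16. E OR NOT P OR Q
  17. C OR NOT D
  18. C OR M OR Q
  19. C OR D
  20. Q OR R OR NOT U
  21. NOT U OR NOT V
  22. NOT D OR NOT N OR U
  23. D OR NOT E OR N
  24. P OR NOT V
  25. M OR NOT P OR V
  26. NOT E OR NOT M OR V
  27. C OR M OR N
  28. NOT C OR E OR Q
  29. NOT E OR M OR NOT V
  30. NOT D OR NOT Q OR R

Set P = True.
  then (D OR NOT P) forces D = True.
  then (C OR NOT D) forces C = True.
Try M = False:
  (E OR M) forces E = True.
  (M OR NOT P OR V) forces V = True.
  clause (NOT E OR M OR NOT V) is falsified — backtrack.
So M = True.
Set V = True.
  then (NOT Q OR NOT V) forces Q = False.
  then (E OR NOT P OR Q) forces E = True.
  then (NOT U OR NOT V) forces U = False.
  then (NOT D OR NOT N OR U) forces N = False.
  then (NOT D OR N OR NOT R) forces R = False.
All clauses satisfied.

P=T, C=T, M=T, V=T, Q=F, E=T, N=F, R=F, U=F, D=T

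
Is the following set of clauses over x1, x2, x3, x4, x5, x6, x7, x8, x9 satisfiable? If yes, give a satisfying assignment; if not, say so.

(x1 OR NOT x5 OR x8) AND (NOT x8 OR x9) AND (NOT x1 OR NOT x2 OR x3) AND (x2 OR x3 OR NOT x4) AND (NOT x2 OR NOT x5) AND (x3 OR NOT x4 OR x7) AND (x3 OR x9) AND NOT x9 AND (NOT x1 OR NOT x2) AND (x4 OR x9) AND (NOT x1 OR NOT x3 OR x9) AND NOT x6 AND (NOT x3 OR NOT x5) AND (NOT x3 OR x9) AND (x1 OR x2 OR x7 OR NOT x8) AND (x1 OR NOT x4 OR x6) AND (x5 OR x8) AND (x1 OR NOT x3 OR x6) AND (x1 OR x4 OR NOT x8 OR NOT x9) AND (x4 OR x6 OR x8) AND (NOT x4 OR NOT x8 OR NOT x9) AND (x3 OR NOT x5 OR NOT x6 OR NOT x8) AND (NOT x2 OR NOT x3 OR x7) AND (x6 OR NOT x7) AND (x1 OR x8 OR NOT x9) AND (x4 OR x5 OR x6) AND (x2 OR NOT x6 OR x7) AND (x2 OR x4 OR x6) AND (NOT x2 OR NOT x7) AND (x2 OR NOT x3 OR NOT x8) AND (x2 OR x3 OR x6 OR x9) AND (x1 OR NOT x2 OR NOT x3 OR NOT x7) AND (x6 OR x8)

Unsatisfiable — no assignment works.

Case x3 = True:
  (NOT x9) forces x9 = False.
  Clause (NOT x3 OR x9) is falsified — contradiction.
Case x3 = False:
  (x3 OR x9) forces x9 = True.
  Clause (NOT x9) is falsified — contradiction.
Both cases fail, so the formula is unsatisfiable.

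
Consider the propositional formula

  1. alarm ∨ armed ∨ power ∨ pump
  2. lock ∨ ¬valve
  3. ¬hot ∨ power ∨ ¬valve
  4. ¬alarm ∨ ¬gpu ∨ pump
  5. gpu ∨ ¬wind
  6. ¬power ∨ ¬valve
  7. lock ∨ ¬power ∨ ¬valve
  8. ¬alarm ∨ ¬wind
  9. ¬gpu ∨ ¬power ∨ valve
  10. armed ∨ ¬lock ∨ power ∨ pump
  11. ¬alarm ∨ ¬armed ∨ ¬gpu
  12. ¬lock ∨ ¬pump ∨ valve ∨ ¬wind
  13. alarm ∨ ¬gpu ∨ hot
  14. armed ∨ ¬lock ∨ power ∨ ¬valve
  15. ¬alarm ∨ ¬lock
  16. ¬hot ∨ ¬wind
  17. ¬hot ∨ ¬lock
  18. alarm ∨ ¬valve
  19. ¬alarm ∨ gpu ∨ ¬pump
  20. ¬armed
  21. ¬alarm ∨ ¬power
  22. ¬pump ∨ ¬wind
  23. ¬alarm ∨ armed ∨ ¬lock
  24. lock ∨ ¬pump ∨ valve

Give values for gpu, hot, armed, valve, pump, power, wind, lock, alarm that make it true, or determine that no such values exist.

gpu: False, hot: False, armed: False, valve: False, pump: False, power: True, wind: False, lock: False, alarm: False

Unit clause (¬armed) forces armed = False.
Set gpu = False.
  then (gpu ∨ ¬wind) forces wind = False.
Set hot = False.
Try valve = True:
  (lock ∨ ¬valve) forces lock = True.
  (¬power ∨ ¬valve) forces power = False.
  clause (armed ∨ ¬lock ∨ power ∨ ¬valve) is falsified — backtrack.
So valve = False.
Set pump = False.
Set power = True.
  then (¬alarm ∨ ¬power) forces alarm = False.
Set lock = False.
All clauses satisfied.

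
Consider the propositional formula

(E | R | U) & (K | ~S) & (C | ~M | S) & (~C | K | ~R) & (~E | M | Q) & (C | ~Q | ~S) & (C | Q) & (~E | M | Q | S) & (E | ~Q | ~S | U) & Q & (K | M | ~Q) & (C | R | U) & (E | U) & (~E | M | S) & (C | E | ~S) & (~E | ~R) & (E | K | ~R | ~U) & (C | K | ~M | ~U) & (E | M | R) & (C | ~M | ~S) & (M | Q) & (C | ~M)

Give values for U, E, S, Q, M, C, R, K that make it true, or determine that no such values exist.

U: True, E: True, S: False, Q: True, M: True, C: True, R: False, K: False

Unit clause (Q) forces Q = True.
Set U = True.
Set E = True.
  then (~E | ~R) forces R = False.
Set S = False.
  then (~E | M | S) forces M = True.
  then (C | ~M) forces C = True.
Set K = False.
All clauses satisfied.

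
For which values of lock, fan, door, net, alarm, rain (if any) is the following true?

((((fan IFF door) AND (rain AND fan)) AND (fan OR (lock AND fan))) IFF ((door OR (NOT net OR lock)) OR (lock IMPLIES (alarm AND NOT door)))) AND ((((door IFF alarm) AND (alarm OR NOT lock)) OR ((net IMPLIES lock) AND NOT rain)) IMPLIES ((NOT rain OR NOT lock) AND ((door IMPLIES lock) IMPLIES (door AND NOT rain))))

lock = False; fan = True; door = True; net = False; alarm = False; rain = True

  (((fan IFF door) AND (rain AND fan)) AND (fan OR (lock AND fan))) IFF ((door OR (NOT net OR lock)) OR (lock IMPLIES (alarm AND NOT door))) = True
    ((fan IFF door) AND (rain AND fan)) AND (fan OR (lock AND fan)) = True
      (fan IFF door) AND (rain AND fan) = True
        fan IFF door = True
        rain AND fan = True
      fan OR (lock AND fan) = True
        lock AND fan = False
    (door OR (NOT net OR lock)) OR (lock IMPLIES (alarm AND NOT door)) = True
      door OR (NOT net OR lock) = True
        NOT net OR lock = True
          NOT net = True
      lock IMPLIES (alarm AND NOT door) = True
        alarm AND NOT door = False
          NOT door = False
  (((door IFF alarm) AND (alarm OR NOT lock)) OR ((net IMPLIES lock) AND NOT rain)) IMPLIES ((NOT rain OR NOT lock) AND ((door IMPLIES lock) IMPLIES (door AND NOT rain))) = True
    ((door IFF alarm) AND (alarm OR NOT lock)) OR ((net IMPLIES lock) AND NOT rain) = False
      (door IFF alarm) AND (alarm OR NOT lock) = False
        door IFF alarm = False
        alarm OR NOT lock = True
          NOT lock = True
      (net IMPLIES lock) AND NOT rain = False
        net IMPLIES lock = True
        NOT rain = False
    (NOT rain OR NOT lock) AND ((door IMPLIES lock) IMPLIES (door AND NOT rain)) = True
      NOT rain OR NOT lock = True
        NOT rain = False
        NOT lock = True
      (door IMPLIES lock) IMPLIES (door AND NOT rain) = True
        door IMPLIES lock = False
        door AND NOT rain = False
          NOT rain = False
Both conjuncts True, so the formula holds.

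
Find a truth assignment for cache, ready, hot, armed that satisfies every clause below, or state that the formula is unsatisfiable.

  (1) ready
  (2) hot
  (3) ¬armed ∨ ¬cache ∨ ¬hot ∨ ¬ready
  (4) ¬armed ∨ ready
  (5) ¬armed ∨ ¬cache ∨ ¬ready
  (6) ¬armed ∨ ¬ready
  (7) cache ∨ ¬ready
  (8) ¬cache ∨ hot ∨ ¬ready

cache=T, ready=T, hot=T, armed=F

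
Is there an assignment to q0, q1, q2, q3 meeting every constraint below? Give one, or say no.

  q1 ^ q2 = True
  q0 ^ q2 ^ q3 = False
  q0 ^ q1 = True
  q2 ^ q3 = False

q0: False, q1: True, q2: False, q3: False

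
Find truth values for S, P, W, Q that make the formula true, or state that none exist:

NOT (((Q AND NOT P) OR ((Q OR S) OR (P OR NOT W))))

S=F; P=F; W=T; Q=F

  NOT (((Q AND NOT P) OR ((Q OR S) OR (P OR NOT W)))) = True
    (Q AND NOT P) OR ((Q OR S) OR (P OR NOT W)) = False
      Q AND NOT P = False
        NOT P = True
      (Q OR S) OR (P OR NOT W) = False
        Q OR S = False
        P OR NOT W = False
          NOT W = False
The formula evaluates to True.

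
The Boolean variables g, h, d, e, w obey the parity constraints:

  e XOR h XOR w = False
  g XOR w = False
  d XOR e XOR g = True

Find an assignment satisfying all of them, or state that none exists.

g: False; h: False; d: True; e: False; w: False

e XOR h XOR w = F XOR F XOR F = False ✓
g XOR w = F XOR F = False ✓
d XOR e XOR g = T XOR F XOR F = True ✓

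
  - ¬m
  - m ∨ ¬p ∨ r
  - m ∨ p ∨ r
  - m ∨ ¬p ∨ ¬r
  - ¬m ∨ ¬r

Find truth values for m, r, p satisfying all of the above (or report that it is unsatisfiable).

m: False, r: True, p: False

Unit clause (¬m) forces m = False.
Try r = False:
  (m ∨ ¬p ∨ r) forces p = False.
  clause (m ∨ p ∨ r) is falsified — backtrack.
So r = True.
  then (m ∨ ¬p ∨ ¬r) forces p = False.
Check each clause:
  (¬m): ¬m holds.
  (m ∨ ¬p ∨ r): ¬p holds.
  (m ∨ p ∨ r): r holds.
  (m ∨ ¬p ∨ ¬r): ¬p holds.
  (¬m ∨ ¬r): ¬m holds.
All clauses satisfied.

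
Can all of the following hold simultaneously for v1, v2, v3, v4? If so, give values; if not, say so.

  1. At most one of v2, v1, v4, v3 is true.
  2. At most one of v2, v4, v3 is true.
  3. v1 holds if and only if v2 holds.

v1 = False, v2 = False, v3 = False, v4 = False

  (1) {v2, v1, v4, v3}: 0 true — at most one ✓
  (2) {v2, v4, v3}: 0 true — at most one ✓
  (3) v1=F, v2=F — same ✓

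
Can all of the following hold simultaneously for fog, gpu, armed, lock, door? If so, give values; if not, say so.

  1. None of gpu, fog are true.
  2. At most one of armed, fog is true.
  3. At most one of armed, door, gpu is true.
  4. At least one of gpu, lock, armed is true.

fog = False; gpu = False; armed = False; lock = True; door = True

  (1) {gpu, fog}: 0 true — none ✓
  (2) {armed, fog}: 0 true — at most one ✓
  (3) {armed, door, gpu}: 1 true — at most one ✓
  (4) {gpu, lock, armed}: 1 true — at least one ✓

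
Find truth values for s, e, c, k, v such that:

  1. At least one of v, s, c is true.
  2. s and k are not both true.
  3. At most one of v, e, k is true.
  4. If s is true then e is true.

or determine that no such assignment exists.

s=F, e=F, c=T, k=T, v=F

  (1) {v, s, c}: 1 true — at least one ✓
  (2) s=F, k=T — not both ✓
  (3) {v, e, k}: 1 true — at most one ✓
  (4) s=F ⇒ e: vacuous ✓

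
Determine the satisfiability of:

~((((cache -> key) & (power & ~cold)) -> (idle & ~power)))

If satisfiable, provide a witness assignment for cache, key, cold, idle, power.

cache: False; key: False; cold: False; idle: True; power: True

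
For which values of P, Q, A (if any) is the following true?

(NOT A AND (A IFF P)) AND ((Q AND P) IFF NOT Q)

P = False, Q = True, A = False

  NOT A AND (A IFF P) = True
    NOT A = True
    A IFF P = True
  (Q AND P) IFF NOT Q = True
    Q AND P = False
    NOT Q = False
Both conjuncts True, so the formula holds.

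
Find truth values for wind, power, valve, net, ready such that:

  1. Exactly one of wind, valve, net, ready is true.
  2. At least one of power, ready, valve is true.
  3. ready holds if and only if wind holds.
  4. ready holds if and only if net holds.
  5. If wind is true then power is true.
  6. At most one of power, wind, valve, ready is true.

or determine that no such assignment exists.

wind=F; power=F; valve=T; net=F; ready=F

  (1) {wind, valve, net, ready}: 1 true — exactly one ✓
  (2) {power, ready, valve}: 1 true — at least one ✓
  (3) ready=F, wind=F — same ✓
  (4) ready=F, net=F — same ✓
  (5) wind=F ⇒ power: vacuous ✓
  (6) {power, wind, valve, ready}: 1 true — at most one ✓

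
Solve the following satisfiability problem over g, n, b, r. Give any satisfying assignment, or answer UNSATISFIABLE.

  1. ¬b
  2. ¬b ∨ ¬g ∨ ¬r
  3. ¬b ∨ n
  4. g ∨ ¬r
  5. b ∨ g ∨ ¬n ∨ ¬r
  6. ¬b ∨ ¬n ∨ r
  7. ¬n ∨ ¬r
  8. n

g = True; n = True; b = False; r = False

Unit clause (¬b) forces b = False.
Unit clause (n) forces n = True.
In (¬n ∨ ¬r) only ¬r is left, so r = False.
Set g = True.
All clauses satisfied.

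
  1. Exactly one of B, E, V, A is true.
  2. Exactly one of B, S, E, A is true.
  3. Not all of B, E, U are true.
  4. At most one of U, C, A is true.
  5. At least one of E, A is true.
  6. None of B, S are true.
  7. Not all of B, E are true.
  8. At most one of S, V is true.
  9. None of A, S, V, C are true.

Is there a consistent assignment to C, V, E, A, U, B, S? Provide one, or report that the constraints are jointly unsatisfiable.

C = False; V = False; E = True; A = False; U = False; B = False; S = False

  (1) {B, E, V, A}: 1 true — exactly one ✓
  (2) {B, S, E, A}: 1 true — exactly one ✓
  (3) {B, E, U}: 1/3 true — not all ✓
  (4) {U, C, A}: 0 true — at most one ✓
  (5) {E, A}: 1 true — at least one ✓
  (6) {B, S}: 0 true — none ✓
  (7) {B, E}: 1/2 true — not all ✓
  (8) {S, V}: 0 true — at most one ✓
  (9) {A, S, V, C}: 0 true — none ✓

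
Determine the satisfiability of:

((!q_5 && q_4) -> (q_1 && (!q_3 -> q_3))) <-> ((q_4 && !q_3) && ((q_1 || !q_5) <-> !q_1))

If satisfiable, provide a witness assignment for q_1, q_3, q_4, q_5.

q_1: False; q_3: True; q_4: True; q_5: False

  ((!q_5 && q_4) -> (q_1 && (!q_3 -> q_3))) <-> ((q_4 && !q_3) && ((q_1 || !q_5) <-> !q_1)) = True
    (!q_5 && q_4) -> (q_1 && (!q_3 -> q_3)) = False
      !q_5 && q_4 = True
        !q_5 = True
      q_1 && (!q_3 -> q_3) = False
        !q_3 -> q_3 = True
          !q_3 = False
    (q_4 && !q_3) && ((q_1 || !q_5) <-> !q_1) = False
      q_4 && !q_3 = False
        !q_3 = False
      (q_1 || !q_5) <-> !q_1 = True
        q_1 || !q_5 = True
          !q_5 = True
        !q_1 = True
The formula evaluates to True.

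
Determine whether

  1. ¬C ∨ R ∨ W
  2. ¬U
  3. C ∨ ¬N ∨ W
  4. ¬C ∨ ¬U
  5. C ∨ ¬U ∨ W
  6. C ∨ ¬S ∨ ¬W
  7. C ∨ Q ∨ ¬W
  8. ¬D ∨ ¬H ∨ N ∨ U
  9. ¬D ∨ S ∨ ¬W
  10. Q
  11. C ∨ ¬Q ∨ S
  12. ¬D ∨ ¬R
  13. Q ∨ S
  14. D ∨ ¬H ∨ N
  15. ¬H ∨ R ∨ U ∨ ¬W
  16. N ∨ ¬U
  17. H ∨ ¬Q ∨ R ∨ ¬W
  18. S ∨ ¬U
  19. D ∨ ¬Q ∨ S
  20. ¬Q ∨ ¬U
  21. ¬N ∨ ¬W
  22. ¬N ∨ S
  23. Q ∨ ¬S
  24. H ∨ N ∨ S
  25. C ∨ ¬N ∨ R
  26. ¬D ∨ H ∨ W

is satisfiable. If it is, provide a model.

R: False; D: False; U: False; Q: True; W: False; S: True; C: False; H: False; N: False

Unit clause (¬U) forces U = False.
Unit clause (Q) forces Q = True.
Set R = False.
Set D = False.
  then (D ∨ ¬Q ∨ S) forces S = True.
Try W = True:
  (C ∨ ¬S ∨ ¬W) forces C = True.
  (¬H ∨ R ∨ U ∨ ¬W) forces H = False.
  clause (H ∨ ¬Q ∨ R ∨ ¬W) is falsified — backtrack.
So W = False.
  then (¬C ∨ R ∨ W) forces C = False.
  then (C ∨ ¬N ∨ W) forces N = False.
  then (D ∨ ¬H ∨ N) forces H = False.
All clauses satisfied.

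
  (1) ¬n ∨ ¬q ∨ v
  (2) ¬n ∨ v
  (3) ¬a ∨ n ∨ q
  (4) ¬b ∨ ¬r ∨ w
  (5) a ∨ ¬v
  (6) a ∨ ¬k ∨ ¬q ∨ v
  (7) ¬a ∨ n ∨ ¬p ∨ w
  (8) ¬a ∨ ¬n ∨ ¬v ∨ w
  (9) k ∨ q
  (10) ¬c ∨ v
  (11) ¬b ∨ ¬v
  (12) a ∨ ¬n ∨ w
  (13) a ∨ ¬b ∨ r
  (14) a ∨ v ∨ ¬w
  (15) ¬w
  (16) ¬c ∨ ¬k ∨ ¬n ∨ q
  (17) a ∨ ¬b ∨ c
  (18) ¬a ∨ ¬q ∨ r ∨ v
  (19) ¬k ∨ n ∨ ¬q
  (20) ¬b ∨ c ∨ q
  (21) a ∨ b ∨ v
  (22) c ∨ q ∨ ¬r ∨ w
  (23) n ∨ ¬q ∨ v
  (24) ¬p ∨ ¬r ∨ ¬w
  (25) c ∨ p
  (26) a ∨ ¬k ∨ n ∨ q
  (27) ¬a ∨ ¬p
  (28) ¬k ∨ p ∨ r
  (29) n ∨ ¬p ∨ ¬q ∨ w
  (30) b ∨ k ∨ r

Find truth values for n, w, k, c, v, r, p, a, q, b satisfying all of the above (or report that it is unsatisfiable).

n = False; w = False; k = False; c = True; v = True; r = True; p = False; a = True; q = True; b = False

Unit clause (¬w) forces w = False.
Set n = False.
Try k = True:
  (¬k ∨ n ∨ ¬q) forces q = False.
  (¬a ∨ n ∨ q) forces a = False.
  clause (a ∨ ¬k ∨ n ∨ q) is falsified — backtrack.
So k = False.
  then (k ∨ q) forces q = True.
  then (n ∨ ¬q ∨ v) forces v = True.
  then (n ∨ ¬p ∨ ¬q ∨ w) forces p = False.
  then (a ∨ ¬v) forces a = True.
  then (¬b ∨ ¬v) forces b = False.
  then (c ∨ p) forces c = True.
  then (b ∨ k ∨ r) forces r = True.
All clauses satisfied.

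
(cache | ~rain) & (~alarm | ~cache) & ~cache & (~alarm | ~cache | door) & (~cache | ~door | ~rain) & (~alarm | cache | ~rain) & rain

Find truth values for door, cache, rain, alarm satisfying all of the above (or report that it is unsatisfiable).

The formula is unsatisfiable.

Case cache = True:
  Clause (~cache) is falsified — contradiction.
Case cache = False:
  (cache | ~rain) forces rain = False.
  Clause (rain) is falsified — contradiction.
Both cases fail, so the formula is unsatisfiable.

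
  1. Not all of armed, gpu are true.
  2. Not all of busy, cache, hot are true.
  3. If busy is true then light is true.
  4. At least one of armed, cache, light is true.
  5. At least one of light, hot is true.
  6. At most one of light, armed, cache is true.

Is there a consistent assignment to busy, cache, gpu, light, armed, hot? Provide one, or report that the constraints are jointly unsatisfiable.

busy = True, cache = False, gpu = True, light = True, armed = False, hot = False

  (1) {armed, gpu}: 1/2 true — not all ✓
  (2) {busy, cache, hot}: 1/3 true — not all ✓
  (3) busy=T ⇒ light: T ✓
  (4) {armed, cache, light}: 1 true — at least one ✓
  (5) {light, hot}: 1 true — at least one ✓
  (6) {light, armed, cache}: 1 true — at most one ✓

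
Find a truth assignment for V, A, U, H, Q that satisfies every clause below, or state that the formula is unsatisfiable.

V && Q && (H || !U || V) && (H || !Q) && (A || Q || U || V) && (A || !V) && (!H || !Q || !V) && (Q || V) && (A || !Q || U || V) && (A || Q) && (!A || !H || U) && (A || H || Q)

Case V = True:
  (Q) forces Q = True.
  (H || !Q) forces H = True.
  Clause (!H || !Q || !V) is falsified — contradiction.
Case V = False:
  Clause (V) is falsified — contradiction.
Both cases fail, so the formula is unsatisfiable.

The formula is unsatisfiable.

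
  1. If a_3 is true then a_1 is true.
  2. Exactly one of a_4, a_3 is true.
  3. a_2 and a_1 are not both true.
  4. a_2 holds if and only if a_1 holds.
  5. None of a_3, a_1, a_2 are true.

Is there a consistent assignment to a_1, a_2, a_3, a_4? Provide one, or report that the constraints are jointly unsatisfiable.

a_1=F; a_2=F; a_3=F; a_4=T

  (1) a_3=F ⇒ a_1: vacuous ✓
  (2) {a_4, a_3}: 1 true — exactly one ✓
  (3) a_2=F, a_1=F — not both ✓
  (4) a_2=F, a_1=F — same ✓
  (5) {a_3, a_1, a_2}: 0 true — none ✓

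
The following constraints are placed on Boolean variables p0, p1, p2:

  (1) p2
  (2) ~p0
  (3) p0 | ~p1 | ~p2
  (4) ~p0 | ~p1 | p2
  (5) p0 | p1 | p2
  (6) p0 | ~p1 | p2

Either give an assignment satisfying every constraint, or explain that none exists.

Unit clause (p2) forces p2 = True.
Unit clause (~p0) forces p0 = False.
In (p0 | ~p1 | ~p2) only ~p1 is left, so p1 = False.
Check each clause:
  (p2): p2 holds.
  (~p0): ~p0 holds.
  (p0 | ~p1 | ~p2): ~p1 holds.
  (~p0 | ~p1 | p2): ~p0 holds.
  (p0 | p1 | p2): p2 holds.
  (p0 | ~p1 | p2): ~p1 holds.
All clauses satisfied.

p0: False; p1: False; p2: True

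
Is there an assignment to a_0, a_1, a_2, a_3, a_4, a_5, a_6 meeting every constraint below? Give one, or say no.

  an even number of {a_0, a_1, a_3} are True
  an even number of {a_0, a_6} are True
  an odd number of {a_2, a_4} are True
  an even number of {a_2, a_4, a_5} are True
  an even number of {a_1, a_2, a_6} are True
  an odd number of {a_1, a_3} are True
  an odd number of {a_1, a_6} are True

a_0 = True, a_1 = False, a_2 = True, a_3 = True, a_4 = False, a_5 = True, a_6 = True

{a_0, a_1, a_3}: 2 true → even ✓
{a_0, a_6}: 2 true → even ✓
{a_2, a_4}: 1 true → odd ✓
{a_2, a_4, a_5}: 2 true → even ✓
{a_1, a_2, a_6}: 2 true → even ✓
{a_1, a_3}: 1 true → odd ✓
{a_1, a_6}: 1 true → odd ✓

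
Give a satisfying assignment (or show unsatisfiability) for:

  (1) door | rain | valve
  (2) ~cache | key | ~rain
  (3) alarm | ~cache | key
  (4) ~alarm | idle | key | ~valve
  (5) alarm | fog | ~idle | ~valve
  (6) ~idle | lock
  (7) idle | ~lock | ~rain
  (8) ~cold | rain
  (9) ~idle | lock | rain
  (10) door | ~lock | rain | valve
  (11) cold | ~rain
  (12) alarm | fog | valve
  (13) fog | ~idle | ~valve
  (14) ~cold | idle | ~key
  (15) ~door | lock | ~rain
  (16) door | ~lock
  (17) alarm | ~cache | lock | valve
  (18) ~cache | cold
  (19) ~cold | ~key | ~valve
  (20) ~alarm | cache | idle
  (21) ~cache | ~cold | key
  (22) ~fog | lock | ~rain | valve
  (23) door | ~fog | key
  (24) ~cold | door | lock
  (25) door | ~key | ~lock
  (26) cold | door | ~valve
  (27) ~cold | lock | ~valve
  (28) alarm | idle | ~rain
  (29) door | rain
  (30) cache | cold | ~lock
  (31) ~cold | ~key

fog = True; alarm = False; lock = False; key = True; door = True; valve = False; rain = False; idle = False; cache = False; cold = False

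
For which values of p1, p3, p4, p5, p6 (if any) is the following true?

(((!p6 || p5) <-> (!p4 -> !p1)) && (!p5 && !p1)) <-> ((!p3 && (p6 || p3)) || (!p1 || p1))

p1 = False; p3 = False; p4 = True; p5 = False; p6 = False

  (((!p6 || p5) <-> (!p4 -> !p1)) && (!p5 && !p1)) <-> ((!p3 && (p6 || p3)) || (!p1 || p1)) = True
    ((!p6 || p5) <-> (!p4 -> !p1)) && (!p5 && !p1) = True
      (!p6 || p5) <-> (!p4 -> !p1) = True
        !p6 || p5 = True
          !p6 = True
        !p4 -> !p1 = True
          !p4 = False
          !p1 = True
      !p5 && !p1 = True
        !p5 = True
        !p1 = True
    (!p3 && (p6 || p3)) || (!p1 || p1) = True
      !p3 && (p6 || p3) = False
        !p3 = True
        p6 || p3 = False
      !p1 || p1 = True
        !p1 = True
The formula evaluates to True.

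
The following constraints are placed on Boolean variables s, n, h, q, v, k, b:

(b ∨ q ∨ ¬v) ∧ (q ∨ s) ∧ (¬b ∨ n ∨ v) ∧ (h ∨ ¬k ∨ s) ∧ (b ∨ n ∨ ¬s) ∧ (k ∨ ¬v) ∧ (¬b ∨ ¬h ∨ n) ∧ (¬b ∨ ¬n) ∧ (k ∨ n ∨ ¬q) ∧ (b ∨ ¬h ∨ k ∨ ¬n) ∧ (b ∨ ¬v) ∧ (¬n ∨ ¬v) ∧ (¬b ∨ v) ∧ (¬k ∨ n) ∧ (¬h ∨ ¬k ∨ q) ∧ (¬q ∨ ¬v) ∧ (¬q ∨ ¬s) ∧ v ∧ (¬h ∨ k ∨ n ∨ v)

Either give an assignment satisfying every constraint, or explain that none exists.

Case v = True:
  (k ∨ ¬v) forces k = True.
  (b ∨ ¬v) forces b = True.
  (¬b ∨ ¬n) forces n = False.
  Clause (¬k ∨ n) is falsified — contradiction.
Case v = False:
  Clause (v) is falsified — contradiction.
Both cases fail, so the formula is unsatisfiable.

Unsatisfiable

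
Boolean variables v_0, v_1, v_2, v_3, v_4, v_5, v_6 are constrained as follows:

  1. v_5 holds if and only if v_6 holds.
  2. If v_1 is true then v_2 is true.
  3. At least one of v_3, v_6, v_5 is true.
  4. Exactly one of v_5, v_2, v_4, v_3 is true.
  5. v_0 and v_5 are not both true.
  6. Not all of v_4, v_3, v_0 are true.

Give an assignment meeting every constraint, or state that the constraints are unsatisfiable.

v_0=T, v_1=F, v_2=F, v_3=T, v_4=F, v_5=F, v_6=F

  (1) v_5=F, v_6=F — same ✓
  (2) v_1=F ⇒ v_2: vacuous ✓
  (3) {v_3, v_6, v_5}: 1 true — at least one ✓
  (4) {v_5, v_2, v_4, v_3}: 1 true — exactly one ✓
  (5) v_0=T, v_5=F — not both ✓
  (6) {v_4, v_3, v_0}: 2/3 true — not all ✓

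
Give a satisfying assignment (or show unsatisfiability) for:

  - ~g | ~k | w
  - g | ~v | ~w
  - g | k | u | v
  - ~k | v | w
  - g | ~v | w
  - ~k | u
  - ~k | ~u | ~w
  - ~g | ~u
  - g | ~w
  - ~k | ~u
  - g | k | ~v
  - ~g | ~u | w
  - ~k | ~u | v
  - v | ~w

w=F, g=T, u=F, v=T, k=F

Set w = False.
Set g = True.
  then (~g | ~k | w) forces k = False.
  then (~g | ~u) forces u = False.
Set v = True.
All clauses satisfied.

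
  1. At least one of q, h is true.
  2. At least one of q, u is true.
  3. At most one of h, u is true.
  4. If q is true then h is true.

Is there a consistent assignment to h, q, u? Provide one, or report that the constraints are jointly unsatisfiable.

h=T; q=T; u=F

  (1) {q, h}: 2 true — at least one ✓
  (2) {q, u}: 1 true — at least one ✓
  (3) {h, u}: 1 true — at most one ✓
  (4) q=T ⇒ h: T ✓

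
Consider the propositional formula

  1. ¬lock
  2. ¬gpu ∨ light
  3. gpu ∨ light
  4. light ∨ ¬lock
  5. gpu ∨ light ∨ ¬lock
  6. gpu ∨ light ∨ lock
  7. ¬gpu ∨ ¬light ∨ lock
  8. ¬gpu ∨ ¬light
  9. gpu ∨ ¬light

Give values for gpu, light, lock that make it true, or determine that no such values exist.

Case gpu = True:
  (¬lock) forces lock = False.
  (¬gpu ∨ light) forces light = True.
  Clause (¬gpu ∨ ¬light ∨ lock) is falsified — contradiction.
Case gpu = False:
  (¬lock) forces lock = False.
  (gpu ∨ light) forces light = True.
  Clause (gpu ∨ ¬light) is falsified — contradiction.
Both cases fail, so the formula is unsatisfiable.

No satisfying assignment exists.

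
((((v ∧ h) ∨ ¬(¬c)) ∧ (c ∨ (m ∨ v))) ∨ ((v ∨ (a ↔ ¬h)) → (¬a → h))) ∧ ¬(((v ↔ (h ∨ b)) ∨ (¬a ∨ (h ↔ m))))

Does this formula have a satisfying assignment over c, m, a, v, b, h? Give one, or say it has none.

c: True, m: False, a: True, v: False, b: True, h: True

  (((v ∧ h) ∨ ¬(¬c)) ∧ (c ∨ (m ∨ v))) ∨ ((v ∨ (a ↔ ¬h)) → (¬a → h)) = True
    ((v ∧ h) ∨ ¬(¬c)) ∧ (c ∨ (m ∨ v)) = True
      (v ∧ h) ∨ ¬(¬c) = True
        v ∧ h = False
        ¬(¬c) = True
          ¬c = False
      c ∨ (m ∨ v) = True
        m ∨ v = False
    (v ∨ (a ↔ ¬h)) → (¬a → h) = True
      v ∨ (a ↔ ¬h) = False
        a ↔ ¬h = False
          ¬h = False
      ¬a → h = True
        ¬a = False
  ¬(((v ↔ (h ∨ b)) ∨ (¬a ∨ (h ↔ m)))) = True
    (v ↔ (h ∨ b)) ∨ (¬a ∨ (h ↔ m)) = False
      v ↔ (h ∨ b) = False
        h ∨ b = True
      ¬a ∨ (h ↔ m) = False
        ¬a = False
        h ↔ m = False
Both conjuncts True, so the formula holds.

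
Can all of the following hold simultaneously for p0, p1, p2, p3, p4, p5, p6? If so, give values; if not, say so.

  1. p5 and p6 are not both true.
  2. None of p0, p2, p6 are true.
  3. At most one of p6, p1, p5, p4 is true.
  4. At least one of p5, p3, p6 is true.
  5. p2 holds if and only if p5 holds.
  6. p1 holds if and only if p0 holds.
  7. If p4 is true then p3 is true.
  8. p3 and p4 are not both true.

p0 = False; p1 = False; p2 = False; p3 = True; p4 = False; p5 = False; p6 = False

  (1) p5=F, p6=F — not both ✓
  (2) {p0, p2, p6}: 0 true — none ✓
  (3) {p6, p1, p5, p4}: 0 true — at most one ✓
  (4) {p5, p3, p6}: 1 true — at least one ✓
  (5) p2=F, p5=F — same ✓
  (6) p1=F, p0=F — same ✓
  (7) p4=F ⇒ p3: vacuous ✓
  (8) p3=T, p4=F — not both ✓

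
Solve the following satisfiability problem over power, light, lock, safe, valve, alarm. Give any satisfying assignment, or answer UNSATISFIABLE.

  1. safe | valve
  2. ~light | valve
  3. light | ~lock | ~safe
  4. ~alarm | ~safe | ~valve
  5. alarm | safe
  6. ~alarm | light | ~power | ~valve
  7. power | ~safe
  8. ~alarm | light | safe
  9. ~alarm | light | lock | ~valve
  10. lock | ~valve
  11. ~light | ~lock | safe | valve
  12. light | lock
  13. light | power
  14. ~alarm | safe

power = True, light = True, lock = True, safe = True, valve = True, alarm = False

Try power = False:
  (power | ~safe) forces safe = False.
  (safe | valve) forces valve = True.
  (alarm | safe) forces alarm = True.
  clause (~alarm | safe) is falsified — backtrack.
So power = True.
Set light = True.
  then (~light | valve) forces valve = True.
  then (lock | ~valve) forces lock = True.
Try safe = False:
  (alarm | safe) forces alarm = True.
  clause (~alarm | safe) is falsified — backtrack.
So safe = True.
  then (~alarm | ~safe | ~valve) forces alarm = False.
All clauses satisfied.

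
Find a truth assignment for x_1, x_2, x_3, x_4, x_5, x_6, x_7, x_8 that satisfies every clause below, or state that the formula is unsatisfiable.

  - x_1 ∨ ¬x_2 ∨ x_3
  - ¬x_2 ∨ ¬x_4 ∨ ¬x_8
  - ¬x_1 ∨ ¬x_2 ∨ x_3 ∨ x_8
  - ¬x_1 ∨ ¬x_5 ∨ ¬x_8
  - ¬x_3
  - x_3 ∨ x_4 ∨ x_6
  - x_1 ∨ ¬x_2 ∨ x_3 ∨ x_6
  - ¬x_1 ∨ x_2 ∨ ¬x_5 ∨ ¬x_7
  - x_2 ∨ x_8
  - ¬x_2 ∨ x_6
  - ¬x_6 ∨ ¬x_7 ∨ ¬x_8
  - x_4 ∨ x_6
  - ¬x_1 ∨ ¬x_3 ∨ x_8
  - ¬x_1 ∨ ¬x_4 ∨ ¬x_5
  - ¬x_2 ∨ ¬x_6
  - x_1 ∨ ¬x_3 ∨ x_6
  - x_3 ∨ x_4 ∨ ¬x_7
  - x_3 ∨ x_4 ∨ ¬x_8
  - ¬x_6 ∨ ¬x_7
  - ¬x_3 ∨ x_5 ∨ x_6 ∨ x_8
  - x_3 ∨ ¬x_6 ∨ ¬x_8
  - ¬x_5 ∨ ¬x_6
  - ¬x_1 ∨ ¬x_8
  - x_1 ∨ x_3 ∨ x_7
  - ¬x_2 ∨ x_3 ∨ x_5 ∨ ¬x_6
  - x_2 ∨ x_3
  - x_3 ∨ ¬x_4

Case x_3 = True:
  Clause (¬x_3) is falsified — contradiction.
Case x_3 = False:
  (x_2 ∨ x_3) forces x_2 = True.
  (x_1 ∨ ¬x_2 ∨ x_3) forces x_1 = True.
  (¬x_1 ∨ ¬x_2 ∨ x_3 ∨ x_8) forces x_8 = True.
  Clause (¬x_1 ∨ ¬x_8) is falsified — contradiction.
Both cases fail, so the formula is unsatisfiable.

Unsatisfiable — no assignment works.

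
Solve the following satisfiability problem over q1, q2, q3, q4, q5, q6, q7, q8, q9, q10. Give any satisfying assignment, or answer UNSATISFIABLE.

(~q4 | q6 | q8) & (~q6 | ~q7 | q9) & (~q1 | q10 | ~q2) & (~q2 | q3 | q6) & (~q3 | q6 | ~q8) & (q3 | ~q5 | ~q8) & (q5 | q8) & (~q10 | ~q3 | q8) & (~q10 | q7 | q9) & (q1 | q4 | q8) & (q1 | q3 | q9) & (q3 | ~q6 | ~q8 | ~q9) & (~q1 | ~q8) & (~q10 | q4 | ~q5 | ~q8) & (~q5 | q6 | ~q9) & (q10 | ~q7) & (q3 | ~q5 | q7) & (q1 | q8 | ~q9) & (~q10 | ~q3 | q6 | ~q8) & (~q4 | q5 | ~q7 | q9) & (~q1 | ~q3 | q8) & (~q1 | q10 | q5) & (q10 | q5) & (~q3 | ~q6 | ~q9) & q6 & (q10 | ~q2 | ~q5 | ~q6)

Unit clause (q6) forces q6 = True.
Set q1 = False.
Set q2 = False.
Try q3 = False:
  (q1 | q3 | q9) forces q9 = True.
  (q3 | ~q6 | ~q8 | ~q9) forces q8 = False.
  clause (q1 | q8 | ~q9) is falsified — backtrack.
So q3 = True.
  then (~q3 | ~q6 | ~q9) forces q9 = False.
  then (~q6 | ~q7 | q9) forces q7 = False.
  then (~q10 | q7 | q9) forces q10 = False.
  then (q10 | q5) forces q5 = True.
Set q4 = True.
Set q8 = True.
All clauses satisfied.

q1: False, q2: False, q3: True, q4: True, q5: True, q6: True, q7: False, q8: True, q9: False, q10: False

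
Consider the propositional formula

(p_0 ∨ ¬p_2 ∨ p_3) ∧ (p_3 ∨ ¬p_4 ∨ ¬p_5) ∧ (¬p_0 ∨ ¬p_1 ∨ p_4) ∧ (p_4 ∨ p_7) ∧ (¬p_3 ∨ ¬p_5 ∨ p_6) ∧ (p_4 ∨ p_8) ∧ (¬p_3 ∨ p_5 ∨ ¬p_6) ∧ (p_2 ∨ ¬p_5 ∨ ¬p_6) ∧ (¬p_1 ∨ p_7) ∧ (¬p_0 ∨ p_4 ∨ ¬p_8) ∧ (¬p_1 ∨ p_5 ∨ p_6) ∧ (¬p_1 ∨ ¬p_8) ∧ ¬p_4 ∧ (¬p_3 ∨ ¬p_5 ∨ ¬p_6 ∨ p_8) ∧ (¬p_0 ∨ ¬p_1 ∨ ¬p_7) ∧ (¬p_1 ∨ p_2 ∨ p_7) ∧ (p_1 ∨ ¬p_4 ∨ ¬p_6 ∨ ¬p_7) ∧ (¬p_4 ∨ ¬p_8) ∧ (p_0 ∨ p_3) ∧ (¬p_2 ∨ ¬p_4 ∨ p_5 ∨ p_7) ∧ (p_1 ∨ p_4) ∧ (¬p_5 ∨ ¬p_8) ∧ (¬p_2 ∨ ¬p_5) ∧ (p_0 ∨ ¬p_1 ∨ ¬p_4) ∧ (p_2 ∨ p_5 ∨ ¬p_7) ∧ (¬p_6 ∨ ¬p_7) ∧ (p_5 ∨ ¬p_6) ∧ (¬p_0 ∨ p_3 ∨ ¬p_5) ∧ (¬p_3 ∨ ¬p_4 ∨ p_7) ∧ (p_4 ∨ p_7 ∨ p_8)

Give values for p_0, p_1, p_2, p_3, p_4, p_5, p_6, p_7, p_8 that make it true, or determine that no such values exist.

No satisfying assignment exists.

Case p_8 = True:
  (¬p_1 ∨ ¬p_8) forces p_1 = False.
  (¬p_4) forces p_4 = False.
  Clause (p_1 ∨ p_4) is falsified — contradiction.
Case p_8 = False:
  (p_4 ∨ p_8) forces p_4 = True.
  Clause (¬p_4) is falsified — contradiction.
Both cases fail, so the formula is unsatisfiable.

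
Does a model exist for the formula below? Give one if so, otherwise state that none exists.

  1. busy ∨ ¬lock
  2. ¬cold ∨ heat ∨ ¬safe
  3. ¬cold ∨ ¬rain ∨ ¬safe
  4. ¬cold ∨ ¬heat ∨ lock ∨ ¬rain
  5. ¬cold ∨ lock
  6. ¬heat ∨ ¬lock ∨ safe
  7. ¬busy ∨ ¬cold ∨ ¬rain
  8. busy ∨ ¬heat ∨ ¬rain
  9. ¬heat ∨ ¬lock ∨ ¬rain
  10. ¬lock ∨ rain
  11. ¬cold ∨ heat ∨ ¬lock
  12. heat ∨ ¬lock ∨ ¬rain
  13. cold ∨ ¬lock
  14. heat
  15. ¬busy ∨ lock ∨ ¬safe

Unit clause (heat) forces heat = True.
Try cold = True:
  (¬cold ∨ lock) forces lock = True.
  (busy ∨ ¬lock) forces busy = True.
  (¬heat ∨ ¬lock ∨ safe) forces safe = True.
  (¬cold ∨ ¬rain ∨ ¬safe) forces rain = False.
  clause (¬lock ∨ rain) is falsified — backtrack.
So cold = False.
  then (cold ∨ ¬lock) forces lock = False.
Set rain = False.
Set safe = False.
Set busy = True.
All clauses satisfied.

cold = False, rain = False, heat = True, lock = False, safe = False, busy = True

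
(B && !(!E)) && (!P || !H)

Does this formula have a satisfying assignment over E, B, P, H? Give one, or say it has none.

E = True; B = True; P = False; H = False

  B && !(!E) = True
    !(!E) = True
      !E = False
  !P || !H = True
    !P = True
    !H = True
Both conjuncts True, so the formula holds.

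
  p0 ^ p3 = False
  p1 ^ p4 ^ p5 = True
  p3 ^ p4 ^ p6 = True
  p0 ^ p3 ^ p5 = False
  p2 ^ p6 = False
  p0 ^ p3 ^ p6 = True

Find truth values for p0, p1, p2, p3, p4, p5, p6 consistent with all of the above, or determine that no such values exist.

p0: True; p1: False; p2: True; p3: True; p4: True; p5: False; p6: True

p0 ^ p3 = T ^ T = False ✓
p1 ^ p4 ^ p5 = F ^ T ^ F = True ✓
p3 ^ p4 ^ p6 = T ^ T ^ T = True ✓
p0 ^ p3 ^ p5 = T ^ T ^ F = False ✓
p2 ^ p6 = T ^ T = False ✓
p0 ^ p3 ^ p6 = T ^ T ^ T = True ✓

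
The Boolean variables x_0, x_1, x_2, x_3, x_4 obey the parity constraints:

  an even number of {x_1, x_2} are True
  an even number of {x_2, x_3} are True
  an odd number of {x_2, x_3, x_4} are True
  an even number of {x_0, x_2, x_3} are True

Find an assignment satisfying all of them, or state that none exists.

x_0: False; x_1: False; x_2: False; x_3: False; x_4: True

{x_1, x_2}: 0 true → even ✓
{x_2, x_3}: 0 true → even ✓
{x_2, x_3, x_4}: 1 true → odd ✓
{x_0, x_2, x_3}: 0 true → even ✓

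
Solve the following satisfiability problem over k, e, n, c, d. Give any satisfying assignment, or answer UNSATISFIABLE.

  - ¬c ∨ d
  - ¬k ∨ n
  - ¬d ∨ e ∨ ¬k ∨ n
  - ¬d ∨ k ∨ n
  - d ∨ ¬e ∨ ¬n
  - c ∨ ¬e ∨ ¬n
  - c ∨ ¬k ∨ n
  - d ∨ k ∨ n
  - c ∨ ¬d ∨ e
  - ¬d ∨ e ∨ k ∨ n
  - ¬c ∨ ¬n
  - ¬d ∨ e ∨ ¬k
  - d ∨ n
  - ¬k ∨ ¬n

k=F; e=F; n=T; c=F; d=F

Try k = True:
  (¬k ∨ n) forces n = True.
  clause (¬k ∨ ¬n) is falsified — backtrack.
So k = False.
Set e = False.
Set n = True.
  then (¬c ∨ ¬n) forces c = False.
  then (c ∨ ¬d ∨ e) forces d = False.
All clauses satisfied.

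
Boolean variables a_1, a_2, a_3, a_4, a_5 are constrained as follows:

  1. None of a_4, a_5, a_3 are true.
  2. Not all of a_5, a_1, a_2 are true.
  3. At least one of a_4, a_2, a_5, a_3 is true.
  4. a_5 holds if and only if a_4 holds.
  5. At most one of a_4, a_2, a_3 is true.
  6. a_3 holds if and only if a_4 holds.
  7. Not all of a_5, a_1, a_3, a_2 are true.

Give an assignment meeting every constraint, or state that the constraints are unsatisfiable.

a_1=T; a_2=T; a_3=F; a_4=F; a_5=F

  (1) {a_4, a_5, a_3}: 0 true — none ✓
  (2) {a_5, a_1, a_2}: 2/3 true — not all ✓
  (3) {a_4, a_2, a_5, a_3}: 1 true — at least one ✓
  (4) a_5=F, a_4=F — same ✓
  (5) {a_4, a_2, a_3}: 1 true — at most one ✓
  (6) a_3=F, a_4=F — same ✓
  (7) {a_5, a_1, a_3, a_2}: 2/4 true — not all ✓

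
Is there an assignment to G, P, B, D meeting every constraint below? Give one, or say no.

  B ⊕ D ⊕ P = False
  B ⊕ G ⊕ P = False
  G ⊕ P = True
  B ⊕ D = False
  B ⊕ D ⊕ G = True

G: True, P: False, B: True, D: True

B ⊕ D ⊕ P = T ⊕ T ⊕ F = False ✓
B ⊕ G ⊕ P = T ⊕ T ⊕ F = False ✓
G ⊕ P = T ⊕ F = True ✓
B ⊕ D = T ⊕ T = False ✓
B ⊕ D ⊕ G = T ⊕ T ⊕ T = True ✓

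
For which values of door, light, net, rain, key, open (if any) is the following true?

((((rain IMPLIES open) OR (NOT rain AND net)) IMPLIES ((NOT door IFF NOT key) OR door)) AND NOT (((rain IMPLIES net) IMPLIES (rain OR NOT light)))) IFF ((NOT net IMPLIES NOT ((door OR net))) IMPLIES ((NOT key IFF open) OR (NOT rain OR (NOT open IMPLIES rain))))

door = False, light = True, net = True, rain = False, key = False, open = False

  ((((rain IMPLIES open) OR (NOT rain AND net)) IMPLIES ((NOT door IFF NOT key) OR door)) AND NOT (((rain IMPLIES net) IMPLIES (rain OR NOT light)))) IFF ((NOT net IMPLIES NOT ((door OR net))) IMPLIES ((NOT key IFF open) OR (NOT rain OR (NOT open IMPLIES rain)))) = True
    (((rain IMPLIES open) OR (NOT rain AND net)) IMPLIES ((NOT door IFF NOT key) OR door)) AND NOT (((rain IMPLIES net) IMPLIES (rain OR NOT light))) = True
      ((rain IMPLIES open) OR (NOT rain AND net)) IMPLIES ((NOT door IFF NOT key) OR door) = True
        (rain IMPLIES open) OR (NOT rain AND net) = True
          rain IMPLIES open = True
          NOT rain AND net = True
            NOT rain = True
        (NOT door IFF NOT key) OR door = True
          NOT door IFF NOT key = True
            NOT door = True
            NOT key = True
      NOT (((rain IMPLIES net) IMPLIES (rain OR NOT light))) = True
        (rain IMPLIES net) IMPLIES (rain OR NOT light) = False
          rain IMPLIES net = True
          rain OR NOT light = False
            NOT light = False
    (NOT net IMPLIES NOT ((door OR net))) IMPLIES ((NOT key IFF open) OR (NOT rain OR (NOT open IMPLIES rain))) = True
      NOT net IMPLIES NOT ((door OR net)) = True
        NOT net = False
        NOT ((door OR net)) = False
          door OR net = True
      (NOT key IFF open) OR (NOT rain OR (NOT open IMPLIES rain)) = True
        NOT key IFF open = False
          NOT key = True
        NOT rain OR (NOT open IMPLIES rain) = True
          NOT rain = True
          NOT open IMPLIES rain = False
            NOT open = True
The formula evaluates to True.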